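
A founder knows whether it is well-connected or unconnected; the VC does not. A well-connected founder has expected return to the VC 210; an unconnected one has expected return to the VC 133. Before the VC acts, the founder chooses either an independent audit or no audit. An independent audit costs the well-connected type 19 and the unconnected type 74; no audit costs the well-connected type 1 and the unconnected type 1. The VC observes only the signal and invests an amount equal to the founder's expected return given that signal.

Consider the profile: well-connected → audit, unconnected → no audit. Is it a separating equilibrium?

Under separation the VC infers type exactly: audit → well-connected (pays 210), no audit → unconnected (pays 133).
Well-connected: audit gives 210 − 19 = 191; no audit gives 133 − 1 = 132. No deviation. ✓
Unconnected: no audit gives 133 − 1 = 132; audit gives 210 − 74 = 136. Would deviate. ✗

No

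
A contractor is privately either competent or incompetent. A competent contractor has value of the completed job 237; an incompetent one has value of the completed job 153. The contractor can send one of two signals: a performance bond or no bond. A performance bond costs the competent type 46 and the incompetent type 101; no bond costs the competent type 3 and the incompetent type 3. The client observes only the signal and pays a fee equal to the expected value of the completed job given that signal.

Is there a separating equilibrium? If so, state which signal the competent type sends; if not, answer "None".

Try competent → bond, incompetent → no bond:
  If types separate, bond earns payment 237 and no bond earns 153.
  Competent: bond gives 237 − 46 = 191; no bond gives 153 − 3 = 150. No deviation. ✓
  Incompetent: no bond gives 153 − 3 = 150; bond gives 237 − 101 = 136. No deviation. ✓
Both hold — the competent type sends bond.

bond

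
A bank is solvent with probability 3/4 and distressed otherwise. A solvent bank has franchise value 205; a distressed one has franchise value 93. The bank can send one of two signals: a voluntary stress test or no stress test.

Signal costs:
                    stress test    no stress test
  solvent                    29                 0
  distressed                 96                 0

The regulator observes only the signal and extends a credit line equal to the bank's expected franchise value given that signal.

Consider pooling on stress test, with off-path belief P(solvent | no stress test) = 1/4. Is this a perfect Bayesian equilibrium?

On the equilibrium path (stress test) the regulator holds the prior 3/4 and pays 3/4·205 + 1/4·93 = 177. Off-path (no stress test) belief 1/4 gives 1/4·205 + 3/4·93 = 121.
Solvent: stress test gives 177 − 29 = 148; no stress test gives 121 − 0 = 121. Stays. ✓
Distressed: stress test gives 177 − 96 = 81; no stress test gives 121 − 0 = 121. Deviates. ✗

No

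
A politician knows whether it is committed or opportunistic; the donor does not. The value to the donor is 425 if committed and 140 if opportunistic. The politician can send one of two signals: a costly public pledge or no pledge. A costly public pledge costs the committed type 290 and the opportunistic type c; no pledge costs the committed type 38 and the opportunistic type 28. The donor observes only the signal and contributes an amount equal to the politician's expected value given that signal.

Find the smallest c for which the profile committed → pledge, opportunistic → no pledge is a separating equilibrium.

Under separation: pledge → committed (pays 425); no pledge → opportunistic (pays 140).
Committed: 425 − 290 = 135 ≥ 140 − 38 = 102. Holds regardless of c. ✓
Opportunistic: 140 − 28 ≥ 425 − c, so c ≥ 425 − 112 = 313.

313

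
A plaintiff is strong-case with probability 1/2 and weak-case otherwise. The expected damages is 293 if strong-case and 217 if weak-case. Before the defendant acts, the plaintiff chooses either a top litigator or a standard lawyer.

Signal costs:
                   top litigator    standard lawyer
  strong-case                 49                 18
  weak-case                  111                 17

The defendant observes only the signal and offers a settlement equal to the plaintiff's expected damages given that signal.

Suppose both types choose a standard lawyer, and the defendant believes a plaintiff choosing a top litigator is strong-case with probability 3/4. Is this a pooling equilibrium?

At the pooled signal (standard lawyer) the defendant holds the prior 1/2 and pays 1/2·293 + 1/2·217 = 255. Off-path (top litigator) belief 3/4 gives 3/4·293 + 1/4·217 = 274.
Strong-case: standard lawyer gives 255 − 18 = 237; top litigator gives 274 − 49 = 225. Stays. ✓
Weak-case: standard lawyer gives 255 − 17 = 238; top litigator gives 274 − 111 = 163. Stays. ✓

Yes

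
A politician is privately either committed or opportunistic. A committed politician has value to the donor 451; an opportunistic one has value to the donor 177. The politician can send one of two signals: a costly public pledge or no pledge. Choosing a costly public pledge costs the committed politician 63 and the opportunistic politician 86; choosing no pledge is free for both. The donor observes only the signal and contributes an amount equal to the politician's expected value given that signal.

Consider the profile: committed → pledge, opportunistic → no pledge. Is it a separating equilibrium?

No

If types separate, pledge earns payment 451 and no pledge earns 177.
Committed: pledge gives 451 − 63 = 388; no pledge gives 177 − 0 = 177. No deviation. ✓
Opportunistic: no pledge gives 177 − 0 = 177; pledge gives 451 − 86 = 365. Would deviate. ✗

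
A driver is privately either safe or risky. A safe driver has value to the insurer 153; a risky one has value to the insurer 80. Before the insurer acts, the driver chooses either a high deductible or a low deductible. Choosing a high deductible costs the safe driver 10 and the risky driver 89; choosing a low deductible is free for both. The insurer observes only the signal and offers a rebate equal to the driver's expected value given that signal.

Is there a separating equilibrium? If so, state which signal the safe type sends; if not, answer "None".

Try safe → high deductible, risky → low deductible:
  Under separation the insurer infers type exactly: high deductible → safe (pays 153), low deductible → risky (pays 80).
  Safe: high deductible gives 153 − 10 = 143; low deductible gives 80 − 0 = 80. No deviation. ✓
  Risky: low deductible gives 80 − 0 = 80; high deductible gives 153 − 89 = 64. No deviation. ✓
Both hold — the safe type sends high deductible.

high deductible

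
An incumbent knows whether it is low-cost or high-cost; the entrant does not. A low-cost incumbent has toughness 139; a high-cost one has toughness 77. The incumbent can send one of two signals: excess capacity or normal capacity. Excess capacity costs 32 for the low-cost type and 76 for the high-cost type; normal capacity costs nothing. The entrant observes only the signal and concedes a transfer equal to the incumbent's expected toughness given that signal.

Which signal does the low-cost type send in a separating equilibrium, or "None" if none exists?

excess capacity

Try low-cost → excess capacity, high-cost → normal capacity:
  Under separation the entrant infers type exactly: excess capacity → low-cost (pays 139), normal capacity → high-cost (pays 77).
  Low-cost: excess capacity gives 139 − 32 = 107; normal capacity gives 77 − 0 = 77. No deviation. ✓
  High-cost: normal capacity gives 77 − 0 = 77; excess capacity gives 139 − 76 = 63. No deviation. ✓
Both hold — the low-cost type sends excess capacity.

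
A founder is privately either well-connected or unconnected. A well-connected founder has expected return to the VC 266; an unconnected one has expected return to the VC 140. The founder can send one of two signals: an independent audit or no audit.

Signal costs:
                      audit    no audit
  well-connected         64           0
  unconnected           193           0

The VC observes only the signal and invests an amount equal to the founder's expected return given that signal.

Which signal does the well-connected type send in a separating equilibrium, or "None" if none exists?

Try well-connected → audit, unconnected → no audit:
  Under separation the VC infers type exactly: audit → well-connected (pays 266), no audit → unconnected (pays 140).
  Well-connected: audit gives 266 − 64 = 202; no audit gives 140 − 0 = 140. No deviation. ✓
  Unconnected: no audit gives 140 − 0 = 140; audit gives 266 − 193 = 73. No deviation. ✓
Both hold — the well-connected type sends audit.

audit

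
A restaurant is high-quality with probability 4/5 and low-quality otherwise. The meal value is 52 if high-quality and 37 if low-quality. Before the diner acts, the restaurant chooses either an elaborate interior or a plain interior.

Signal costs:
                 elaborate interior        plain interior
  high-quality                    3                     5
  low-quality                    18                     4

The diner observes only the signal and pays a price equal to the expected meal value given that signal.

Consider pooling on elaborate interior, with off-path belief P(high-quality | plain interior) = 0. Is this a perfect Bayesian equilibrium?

No

At the pooled signal (elaborate interior) the diner holds the prior 4/5 and pays 4/5·52 + 1/5·37 = 49. Off-path (plain interior) belief 0 gives 0·52 + 1·37 = 37.
High-quality: elaborate interior gives 49 − 3 = 46; plain interior gives 37 − 5 = 32. Stays. ✓
Low-quality: elaborate interior gives 49 − 18 = 31; plain interior gives 37 − 4 = 33. Deviates. ✗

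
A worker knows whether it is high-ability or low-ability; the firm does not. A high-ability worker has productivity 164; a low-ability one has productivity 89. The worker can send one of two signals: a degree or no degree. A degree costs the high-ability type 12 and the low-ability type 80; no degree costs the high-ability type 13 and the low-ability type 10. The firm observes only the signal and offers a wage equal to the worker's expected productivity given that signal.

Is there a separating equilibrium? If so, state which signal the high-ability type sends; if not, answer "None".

None

Try high-ability → degree, low-ability → no degree:
  If types separate, degree earns payment 164 and no degree earns 89.
  High-ability: degree gives 164 − 12 = 152; no degree gives 89 − 13 = 76. No deviation. ✓
  Low-ability: no degree gives 89 − 10 = 79; degree gives 164 − 80 = 84. Would deviate. ✗
Try high-ability → no degree, low-ability → degree:
  If types separate, no degree earns payment 164 and degree earns 89.
  High-ability: no degree gives 164 − 13 = 151; degree gives 89 − 12 = 77. No deviation. ✓
  Low-ability: degree gives 89 − 80 = 9; no degree gives 164 − 10 = 154. Would deviate. ✗
Neither assignment is incentive-compatible.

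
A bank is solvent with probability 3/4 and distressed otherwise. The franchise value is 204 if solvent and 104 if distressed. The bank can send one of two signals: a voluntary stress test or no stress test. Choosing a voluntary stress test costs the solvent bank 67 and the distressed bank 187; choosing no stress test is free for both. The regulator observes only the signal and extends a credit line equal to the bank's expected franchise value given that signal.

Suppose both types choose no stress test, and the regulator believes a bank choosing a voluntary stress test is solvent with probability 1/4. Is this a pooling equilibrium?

Yes

At the pooled signal (no stress test) the regulator holds the prior 3/4 and pays 3/4·204 + 1/4·104 = 179. Off-path (stress test) belief 1/4 gives 1/4·204 + 3/4·104 = 129.
Solvent: no stress test gives 179 − 0 = 179; stress test gives 129 − 67 = 62. Stays. ✓
Distressed: no stress test gives 179 − 0 = 179; stress test gives 129 − 187 = -58. Stays. ✓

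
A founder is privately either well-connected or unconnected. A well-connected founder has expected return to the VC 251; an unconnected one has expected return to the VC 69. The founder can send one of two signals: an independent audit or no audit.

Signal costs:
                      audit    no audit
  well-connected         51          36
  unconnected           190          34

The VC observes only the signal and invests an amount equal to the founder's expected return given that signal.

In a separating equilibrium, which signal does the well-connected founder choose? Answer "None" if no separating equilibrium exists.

None

Try well-connected → audit, unconnected → no audit:
  Under separation the VC infers type exactly: audit → well-connected (pays 251), no audit → unconnected (pays 69).
  Well-connected: audit gives 251 − 51 = 200; no audit gives 69 − 36 = 33. No deviation. ✓
  Unconnected: no audit gives 69 − 34 = 35; audit gives 251 − 190 = 61. Would deviate. ✗
Try well-connected → no audit, unconnected → audit:
  Under separation the VC infers type exactly: no audit → well-connected (pays 251), audit → unconnected (pays 69).
  Well-connected: no audit gives 251 − 36 = 215; audit gives 69 − 51 = 18. No deviation. ✓
  Unconnected: audit gives 69 − 190 = -121; no audit gives 251 − 34 = 217. Would deviate. ✗
Neither assignment is incentive-compatible.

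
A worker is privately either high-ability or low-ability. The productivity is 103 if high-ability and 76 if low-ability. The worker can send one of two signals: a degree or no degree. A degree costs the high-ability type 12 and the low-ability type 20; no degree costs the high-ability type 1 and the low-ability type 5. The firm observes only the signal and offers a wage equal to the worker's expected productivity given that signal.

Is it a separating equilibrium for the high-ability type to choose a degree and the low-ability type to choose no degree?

Under separation the firm infers type exactly: degree → high-ability (pays 103), no degree → low-ability (pays 76).
High-ability: degree gives 103 − 12 = 91; no degree gives 76 − 1 = 75. No deviation. ✓
Low-ability: no degree gives 76 − 5 = 71; degree gives 103 − 20 = 83. Would deviate. ✗

No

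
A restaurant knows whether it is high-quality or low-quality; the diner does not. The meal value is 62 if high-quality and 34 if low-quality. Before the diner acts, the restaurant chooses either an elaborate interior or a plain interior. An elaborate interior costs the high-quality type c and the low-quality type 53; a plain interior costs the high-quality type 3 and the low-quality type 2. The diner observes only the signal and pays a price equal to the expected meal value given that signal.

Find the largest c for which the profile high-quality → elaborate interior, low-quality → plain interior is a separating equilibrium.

Under separation: elaborate interior → high-quality (pays 62); plain interior → low-quality (pays 34).
Low-quality: 34 − 2 = 32 ≥ 62 − 53 = 9. Holds regardless of c. ✓
High-quality: 62 − c ≥ 34 − 3, so c ≤ 62 − 31 = 31.

31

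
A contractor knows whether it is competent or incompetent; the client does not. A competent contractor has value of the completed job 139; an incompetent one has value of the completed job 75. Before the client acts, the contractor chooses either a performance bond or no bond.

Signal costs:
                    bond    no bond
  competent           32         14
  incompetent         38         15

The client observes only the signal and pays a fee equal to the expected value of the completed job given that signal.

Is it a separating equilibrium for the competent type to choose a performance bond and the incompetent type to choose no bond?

No

If types separate, bond earns payment 139 and no bond earns 75.
Competent: bond gives 139 − 32 = 107; no bond gives 75 − 14 = 61. No deviation. ✓
Incompetent: no bond gives 75 − 15 = 60; bond gives 139 − 38 = 101. Would deviate. ✗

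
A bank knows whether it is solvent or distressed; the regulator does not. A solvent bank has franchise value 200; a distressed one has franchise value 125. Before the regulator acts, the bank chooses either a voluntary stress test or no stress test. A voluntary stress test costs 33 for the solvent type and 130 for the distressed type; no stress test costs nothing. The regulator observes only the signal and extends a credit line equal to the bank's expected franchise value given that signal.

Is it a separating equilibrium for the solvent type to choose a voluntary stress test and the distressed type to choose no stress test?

Yes

Under separation the regulator infers type exactly: stress test → solvent (pays 200), no stress test → distressed (pays 125).
Solvent: stress test gives 200 − 33 = 167; no stress test gives 125 − 0 = 125. No deviation. ✓
Distressed: no stress test gives 125 − 0 = 125; stress test gives 200 − 130 = 70. No deviation. ✓
Neither type gains from mimicking the other.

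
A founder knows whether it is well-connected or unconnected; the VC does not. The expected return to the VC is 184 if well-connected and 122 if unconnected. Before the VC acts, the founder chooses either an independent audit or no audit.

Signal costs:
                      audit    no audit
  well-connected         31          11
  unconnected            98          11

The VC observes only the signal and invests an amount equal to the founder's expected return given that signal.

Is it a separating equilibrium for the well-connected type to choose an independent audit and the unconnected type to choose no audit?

If types separate, audit earns payment 184 and no audit earns 122.
Well-connected: audit gives 184 − 31 = 153; no audit gives 122 − 11 = 111. No deviation. ✓
Unconnected: no audit gives 122 − 11 = 111; audit gives 184 − 98 = 86. No deviation. ✓
Both incentive constraints hold.

Yes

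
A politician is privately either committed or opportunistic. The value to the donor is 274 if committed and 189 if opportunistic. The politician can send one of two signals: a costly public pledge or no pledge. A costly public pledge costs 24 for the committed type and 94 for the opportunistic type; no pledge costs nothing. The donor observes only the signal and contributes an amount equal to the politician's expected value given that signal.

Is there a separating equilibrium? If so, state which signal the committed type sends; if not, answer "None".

pledge

Try committed → pledge, opportunistic → no pledge:
  Under separation the donor infers type exactly: pledge → committed (pays 274), no pledge → opportunistic (pays 189).
  Committed: pledge gives 274 − 24 = 250; no pledge gives 189 − 0 = 189. No deviation. ✓
  Opportunistic: no pledge gives 189 − 0 = 189; pledge gives 274 − 94 = 180. No deviation. ✓
Both hold — the committed type sends pledge.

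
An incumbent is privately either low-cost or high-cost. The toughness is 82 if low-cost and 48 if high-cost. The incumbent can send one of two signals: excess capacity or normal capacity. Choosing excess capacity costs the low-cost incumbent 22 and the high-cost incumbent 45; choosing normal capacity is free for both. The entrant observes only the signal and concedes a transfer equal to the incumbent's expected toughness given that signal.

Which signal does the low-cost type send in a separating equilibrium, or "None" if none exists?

Try low-cost → excess capacity, high-cost → normal capacity:
  If types separate, excess capacity earns payment 82 and normal capacity earns 48.
  Low-cost: excess capacity gives 82 − 22 = 60; normal capacity gives 48 − 0 = 48. No deviation. ✓
  High-cost: normal capacity gives 48 − 0 = 48; excess capacity gives 82 − 45 = 37. No deviation. ✓
Both hold — the low-cost type sends excess capacity.

excess capacity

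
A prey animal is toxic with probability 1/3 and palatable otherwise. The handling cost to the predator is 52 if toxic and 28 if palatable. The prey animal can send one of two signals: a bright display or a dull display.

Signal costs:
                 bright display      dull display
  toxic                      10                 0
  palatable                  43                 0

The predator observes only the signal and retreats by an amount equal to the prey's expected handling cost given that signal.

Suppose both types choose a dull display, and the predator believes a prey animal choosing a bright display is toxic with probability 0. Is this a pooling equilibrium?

Yes

At the pooled signal (dull display) the predator holds the prior 1/3 and pays 1/3·52 + 2/3·28 = 36. Off-path (bright display) belief 0 gives 0·52 + 1·28 = 28.
Toxic: dull display gives 36 − 0 = 36; bright display gives 28 − 10 = 18. Stays. ✓
Palatable: dull display gives 36 − 0 = 36; bright display gives 28 − 43 = -15. Stays. ✓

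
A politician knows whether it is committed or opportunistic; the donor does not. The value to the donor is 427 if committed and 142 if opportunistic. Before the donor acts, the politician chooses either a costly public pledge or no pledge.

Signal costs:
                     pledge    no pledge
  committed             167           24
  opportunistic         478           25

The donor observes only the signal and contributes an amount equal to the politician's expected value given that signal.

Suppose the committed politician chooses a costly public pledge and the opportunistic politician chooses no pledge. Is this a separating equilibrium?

If types separate, pledge earns payment 427 and no pledge earns 142.
Committed: pledge gives 427 − 167 = 260; no pledge gives 142 − 24 = 118. No deviation. ✓
Opportunistic: no pledge gives 142 − 25 = 117; pledge gives 427 − 478 = -51. No deviation. ✓
Both incentive constraints hold.

Yes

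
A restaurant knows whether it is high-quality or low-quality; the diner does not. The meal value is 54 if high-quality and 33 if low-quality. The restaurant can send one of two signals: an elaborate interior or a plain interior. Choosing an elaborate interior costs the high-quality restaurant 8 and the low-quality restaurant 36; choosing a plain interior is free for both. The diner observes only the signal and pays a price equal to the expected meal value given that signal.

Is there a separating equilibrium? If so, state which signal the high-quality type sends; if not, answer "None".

elaborate interior

Try high-quality → elaborate interior, low-quality → plain interior:
  Under separation the diner infers type exactly: elaborate interior → high-quality (pays 54), plain interior → low-quality (pays 33).
  High-quality: elaborate interior gives 54 − 8 = 46; plain interior gives 33 − 0 = 33. No deviation. ✓
  Low-quality: plain interior gives 33 − 0 = 33; elaborate interior gives 54 − 36 = 18. No deviation. ✓
Both hold — the high-quality type sends elaborate interior.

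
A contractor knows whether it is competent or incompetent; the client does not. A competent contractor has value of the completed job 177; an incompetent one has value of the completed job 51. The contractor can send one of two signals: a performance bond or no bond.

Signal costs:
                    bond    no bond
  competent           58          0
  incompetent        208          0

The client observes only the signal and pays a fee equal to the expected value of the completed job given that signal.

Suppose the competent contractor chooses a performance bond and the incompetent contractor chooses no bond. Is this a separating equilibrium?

Yes

Under separation the client infers type exactly: bond → competent (pays 177), no bond → incompetent (pays 51).
Competent: bond gives 177 − 58 = 119; no bond gives 51 − 0 = 51. No deviation. ✓
Incompetent: no bond gives 51 − 0 = 51; bond gives 177 − 208 = -31. No deviation. ✓
Both incentive constraints hold.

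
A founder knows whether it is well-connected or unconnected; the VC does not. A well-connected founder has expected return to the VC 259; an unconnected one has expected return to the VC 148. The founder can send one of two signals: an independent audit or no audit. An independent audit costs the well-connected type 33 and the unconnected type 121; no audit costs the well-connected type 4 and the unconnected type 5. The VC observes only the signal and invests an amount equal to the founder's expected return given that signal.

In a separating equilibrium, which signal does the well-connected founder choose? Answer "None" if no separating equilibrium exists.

audit

Try well-connected → audit, unconnected → no audit:
  If types separate, audit earns payment 259 and no audit earns 148.
  Well-connected: audit gives 259 − 33 = 226; no audit gives 148 − 4 = 144. No deviation. ✓
  Unconnected: no audit gives 148 − 5 = 143; audit gives 259 − 121 = 138. No deviation. ✓
Both hold — the well-connected type sends audit.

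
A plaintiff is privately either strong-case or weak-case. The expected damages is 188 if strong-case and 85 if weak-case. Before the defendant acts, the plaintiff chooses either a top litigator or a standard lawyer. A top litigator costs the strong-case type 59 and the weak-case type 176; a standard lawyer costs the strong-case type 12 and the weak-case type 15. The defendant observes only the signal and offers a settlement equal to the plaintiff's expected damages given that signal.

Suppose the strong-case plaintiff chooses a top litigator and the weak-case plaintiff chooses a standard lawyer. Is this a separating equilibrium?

Yes

If types separate, top litigator earns payment 188 and standard lawyer earns 85.
Strong-case: top litigator gives 188 − 59 = 129; standard lawyer gives 85 − 12 = 73. No deviation. ✓
Weak-case: standard lawyer gives 85 − 15 = 70; top litigator gives 188 − 176 = 12. No deviation. ✓
Neither type gains from mimicking the other.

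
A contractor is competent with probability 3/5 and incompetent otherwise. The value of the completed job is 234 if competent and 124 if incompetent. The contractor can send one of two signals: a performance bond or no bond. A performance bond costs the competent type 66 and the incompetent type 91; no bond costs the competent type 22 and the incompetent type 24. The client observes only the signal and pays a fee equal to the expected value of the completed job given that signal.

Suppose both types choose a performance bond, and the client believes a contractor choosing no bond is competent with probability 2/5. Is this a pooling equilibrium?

No

At the pooled signal (bond) the client holds the prior 3/5 and pays 3/5·234 + 2/5·124 = 190. Off-path (no bond) belief 2/5 gives 2/5·234 + 3/5·124 = 168.
Competent: bond gives 190 − 66 = 124; no bond gives 168 − 22 = 146. Deviates. ✗
Incompetent: bond gives 190 − 91 = 99; no bond gives 168 − 24 = 144. Deviates. ✗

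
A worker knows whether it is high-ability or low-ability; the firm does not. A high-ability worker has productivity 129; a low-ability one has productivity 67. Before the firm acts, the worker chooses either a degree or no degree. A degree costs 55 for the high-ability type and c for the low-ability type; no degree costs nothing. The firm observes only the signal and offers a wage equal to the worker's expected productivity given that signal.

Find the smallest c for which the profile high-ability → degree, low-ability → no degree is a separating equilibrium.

62

Under separation: degree → high-ability (pays 129); no degree → low-ability (pays 67).
High-ability: 129 − 55 = 74 ≥ 67 − 0 = 67. Holds regardless of c. ✓
Low-ability: 67 − 0 ≥ 129 − c, so c ≥ 129 − 67 = 62.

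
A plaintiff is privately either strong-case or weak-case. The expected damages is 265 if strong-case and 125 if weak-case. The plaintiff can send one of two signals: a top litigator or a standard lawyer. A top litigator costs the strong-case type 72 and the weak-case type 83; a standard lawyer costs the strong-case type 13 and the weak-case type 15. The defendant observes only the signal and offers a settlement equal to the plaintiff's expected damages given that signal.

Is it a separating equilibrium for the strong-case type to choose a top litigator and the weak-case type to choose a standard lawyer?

Under separation the defendant infers type exactly: top litigator → strong-case (pays 265), standard lawyer → weak-case (pays 125).
Strong-case: top litigator gives 265 − 72 = 193; standard lawyer gives 125 − 13 = 112. No deviation. ✓
Weak-case: standard lawyer gives 125 − 15 = 110; top litigator gives 265 − 83 = 182. Would deviate. ✗

No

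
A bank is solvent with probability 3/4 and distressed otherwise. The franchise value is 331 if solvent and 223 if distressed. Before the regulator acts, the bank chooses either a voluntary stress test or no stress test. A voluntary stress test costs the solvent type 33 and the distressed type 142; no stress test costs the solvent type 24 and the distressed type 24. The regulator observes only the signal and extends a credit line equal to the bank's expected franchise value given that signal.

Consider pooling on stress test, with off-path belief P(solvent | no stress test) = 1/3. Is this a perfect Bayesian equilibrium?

On the equilibrium path (stress test) the regulator holds the prior 3/4 and pays 3/4·331 + 1/4·223 = 304. Off-path (no stress test) belief 1/3 gives 1/3·331 + 2/3·223 = 259.
Solvent: stress test gives 304 − 33 = 271; no stress test gives 259 − 24 = 235. Stays. ✓
Distressed: stress test gives 304 − 142 = 162; no stress test gives 259 − 24 = 235. Deviates. ✗

No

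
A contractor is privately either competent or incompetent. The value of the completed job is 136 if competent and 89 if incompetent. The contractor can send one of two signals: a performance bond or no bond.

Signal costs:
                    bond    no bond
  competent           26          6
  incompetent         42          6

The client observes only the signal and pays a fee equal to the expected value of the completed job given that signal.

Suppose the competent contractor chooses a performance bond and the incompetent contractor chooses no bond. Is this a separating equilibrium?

No

If types separate, bond earns payment 136 and no bond earns 89.
Competent: bond gives 136 − 26 = 110; no bond gives 89 − 6 = 83. No deviation. ✓
Incompetent: no bond gives 89 − 6 = 83; bond gives 136 − 42 = 94. Would deviate. ✗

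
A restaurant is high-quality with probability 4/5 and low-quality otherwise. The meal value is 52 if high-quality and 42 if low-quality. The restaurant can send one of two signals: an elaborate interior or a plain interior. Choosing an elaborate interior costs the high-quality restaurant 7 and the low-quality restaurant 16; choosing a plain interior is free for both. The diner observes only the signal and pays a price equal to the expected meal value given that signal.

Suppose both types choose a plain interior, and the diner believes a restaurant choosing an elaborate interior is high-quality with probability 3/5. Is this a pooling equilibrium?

Yes

At the pooled signal (plain interior) the diner holds the prior 4/5 and pays 4/5·52 + 1/5·42 = 50. Off-path (elaborate interior) belief 3/5 gives 3/5·52 + 2/5·42 = 48.
High-quality: plain interior gives 50 − 0 = 50; elaborate interior gives 48 − 7 = 41. Stays. ✓
Low-quality: plain interior gives 50 − 0 = 50; elaborate interior gives 48 − 16 = 32. Stays. ✓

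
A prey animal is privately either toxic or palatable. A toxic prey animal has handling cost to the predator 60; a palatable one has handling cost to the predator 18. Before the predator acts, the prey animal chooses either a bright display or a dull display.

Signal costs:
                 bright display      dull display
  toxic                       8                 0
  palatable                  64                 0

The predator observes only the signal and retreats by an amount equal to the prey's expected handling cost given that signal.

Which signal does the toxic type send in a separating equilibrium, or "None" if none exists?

bright display

Try toxic → bright display, palatable → dull display:
  Under separation the predator infers type exactly: bright display → toxic (pays 60), dull display → palatable (pays 18).
  Toxic: bright display gives 60 − 8 = 52; dull display gives 18 − 0 = 18. No deviation. ✓
  Palatable: dull display gives 18 − 0 = 18; bright display gives 60 − 64 = -4. No deviation. ✓
Both hold — the toxic type sends bright display.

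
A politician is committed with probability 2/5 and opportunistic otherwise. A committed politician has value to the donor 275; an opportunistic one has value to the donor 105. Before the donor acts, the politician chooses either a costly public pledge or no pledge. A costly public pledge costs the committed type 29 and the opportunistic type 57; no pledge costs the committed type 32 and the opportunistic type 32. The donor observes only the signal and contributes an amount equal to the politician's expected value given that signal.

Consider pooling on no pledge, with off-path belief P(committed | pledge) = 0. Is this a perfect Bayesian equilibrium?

Yes

On the equilibrium path (no pledge) the donor holds the prior 2/5 and pays 2/5·275 + 3/5·105 = 173. Off-path (pledge) belief 0 gives 0·275 + 1·105 = 105.
Committed: no pledge gives 173 − 32 = 141; pledge gives 105 − 29 = 76. Stays. ✓
Opportunistic: no pledge gives 173 − 32 = 141; pledge gives 105 − 57 = 48. Stays. ✓
Beliefs are Bayes-consistent on-path and both types best-respond.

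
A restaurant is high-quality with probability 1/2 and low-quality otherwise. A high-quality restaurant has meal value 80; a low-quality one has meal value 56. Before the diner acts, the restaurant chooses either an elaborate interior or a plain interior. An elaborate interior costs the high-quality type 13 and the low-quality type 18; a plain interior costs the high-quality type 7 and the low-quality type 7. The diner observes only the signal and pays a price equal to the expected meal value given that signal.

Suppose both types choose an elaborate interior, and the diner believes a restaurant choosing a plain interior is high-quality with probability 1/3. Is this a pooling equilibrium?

No

At the pooled signal (elaborate interior) the diner holds the prior 1/2 and pays 1/2·80 + 1/2·56 = 68. Off-path (plain interior) belief 1/3 gives 1/3·80 + 2/3·56 = 64.
High-quality: elaborate interior gives 68 − 13 = 55; plain interior gives 64 − 7 = 57. Deviates. ✗
Low-quality: elaborate interior gives 68 − 18 = 50; plain interior gives 64 − 7 = 57. Deviates. ✗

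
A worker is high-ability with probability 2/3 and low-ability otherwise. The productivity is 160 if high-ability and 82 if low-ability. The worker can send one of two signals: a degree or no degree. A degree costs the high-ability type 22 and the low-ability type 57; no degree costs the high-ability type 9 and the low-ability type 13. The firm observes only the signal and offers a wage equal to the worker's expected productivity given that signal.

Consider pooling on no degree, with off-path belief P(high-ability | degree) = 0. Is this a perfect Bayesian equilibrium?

Yes

On the equilibrium path (no degree) the firm holds the prior 2/3 and pays 2/3·160 + 1/3·82 = 134. Off-path (degree) belief 0 gives 0·160 + 1·82 = 82.
High-ability: no degree gives 134 − 9 = 125; degree gives 82 − 22 = 60. Stays. ✓
Low-ability: no degree gives 134 − 13 = 121; degree gives 82 − 57 = 25. Stays. ✓
Beliefs are Bayes-consistent on-path and both types best-respond.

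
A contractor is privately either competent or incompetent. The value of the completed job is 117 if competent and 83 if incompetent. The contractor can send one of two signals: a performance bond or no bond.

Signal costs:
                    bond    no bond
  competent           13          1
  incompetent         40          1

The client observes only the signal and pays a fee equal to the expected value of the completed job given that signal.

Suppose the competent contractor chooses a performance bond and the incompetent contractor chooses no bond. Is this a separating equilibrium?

Under separation the client infers type exactly: bond → competent (pays 117), no bond → incompetent (pays 83).
Competent: bond gives 117 − 13 = 104; no bond gives 83 − 1 = 82. No deviation. ✓
Incompetent: no bond gives 83 − 1 = 82; bond gives 117 − 40 = 77. No deviation. ✓
Neither type gains from mimicking the other.

Yes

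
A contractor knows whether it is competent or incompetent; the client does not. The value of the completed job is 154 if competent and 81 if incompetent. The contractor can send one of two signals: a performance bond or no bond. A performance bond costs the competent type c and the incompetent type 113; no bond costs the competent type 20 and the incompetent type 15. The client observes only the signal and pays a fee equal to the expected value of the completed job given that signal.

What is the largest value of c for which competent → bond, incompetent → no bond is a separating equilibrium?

Under separation: bond → competent (pays 154); no bond → incompetent (pays 81).
Incompetent: 81 − 15 = 66 ≥ 154 − 113 = 41. Holds regardless of c. ✓
Competent: 154 − c ≥ 81 − 20, so c ≤ 154 − 61 = 93.

93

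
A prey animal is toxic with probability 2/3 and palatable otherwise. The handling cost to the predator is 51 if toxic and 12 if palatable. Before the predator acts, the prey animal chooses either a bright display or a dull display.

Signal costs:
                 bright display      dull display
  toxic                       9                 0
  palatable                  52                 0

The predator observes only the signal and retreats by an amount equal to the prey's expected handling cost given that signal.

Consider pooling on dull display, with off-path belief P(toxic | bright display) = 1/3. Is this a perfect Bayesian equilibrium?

Yes

At the pooled signal (dull display) the predator holds the prior 2/3 and pays 2/3·51 + 1/3·12 = 38. Off-path (bright display) belief 1/3 gives 1/3·51 + 2/3·12 = 25.
Toxic: dull display gives 38 − 0 = 38; bright display gives 25 − 9 = 16. Stays. ✓
Palatable: dull display gives 38 − 0 = 38; bright display gives 25 − 52 = -27. Stays. ✓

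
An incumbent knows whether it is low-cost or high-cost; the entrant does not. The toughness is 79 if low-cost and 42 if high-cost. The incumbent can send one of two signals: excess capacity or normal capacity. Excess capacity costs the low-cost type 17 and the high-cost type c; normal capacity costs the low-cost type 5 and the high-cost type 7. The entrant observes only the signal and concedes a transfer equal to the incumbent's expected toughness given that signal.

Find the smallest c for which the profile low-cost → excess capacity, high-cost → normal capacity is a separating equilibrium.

44

Under separation: excess capacity → low-cost (pays 79); normal capacity → high-cost (pays 42).
Low-cost: 79 − 17 = 62 ≥ 42 − 5 = 37. Holds regardless of c. ✓
High-cost: 42 − 7 ≥ 79 − c, so c ≥ 79 − 35 = 44.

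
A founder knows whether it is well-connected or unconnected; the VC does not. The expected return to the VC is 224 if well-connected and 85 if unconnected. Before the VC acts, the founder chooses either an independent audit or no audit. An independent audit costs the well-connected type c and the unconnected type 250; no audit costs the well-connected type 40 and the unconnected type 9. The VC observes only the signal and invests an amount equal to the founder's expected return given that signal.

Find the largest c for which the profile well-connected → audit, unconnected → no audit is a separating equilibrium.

179

Under separation: audit → well-connected (pays 224); no audit → unconnected (pays 85).
Unconnected: 85 − 9 = 76 ≥ 224 − 250 = -26. Holds regardless of c. ✓
Well-connected: 224 − c ≥ 85 − 40, so c ≤ 224 − 45 = 179.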